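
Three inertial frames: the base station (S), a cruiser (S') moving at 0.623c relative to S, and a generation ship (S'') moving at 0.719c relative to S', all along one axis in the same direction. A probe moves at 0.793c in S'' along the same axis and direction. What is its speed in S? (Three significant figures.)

First combine the probe and generation ship (S''→S'): u₁ = (0.793 + 0.719)/(1 + 0.793×0.719) = 1.512/1.570167 = 0.96295.
Then combine with the cruiser (S'→S): u = (0.96295 + 0.623)/(1 + 0.96295×0.623) = 1.58595/1.59991785 = 0.99127.

0.991c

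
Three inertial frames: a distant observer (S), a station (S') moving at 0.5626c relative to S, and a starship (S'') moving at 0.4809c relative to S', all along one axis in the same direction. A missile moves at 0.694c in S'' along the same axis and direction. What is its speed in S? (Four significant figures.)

Apply u = (u'+v)/(1+u'v) twice. Missile in the station frame: (0.694+0.4809)/(1+0.694·0.4809) = 1.1749/1.3337446 = 0.8809c.
That velocity, transformed to the rest frame of a distant observer: (0.8809+0.5626)/(1+0.8809·0.5626) = 1.4435/1.49559434 = 0.96517c.

0.9652c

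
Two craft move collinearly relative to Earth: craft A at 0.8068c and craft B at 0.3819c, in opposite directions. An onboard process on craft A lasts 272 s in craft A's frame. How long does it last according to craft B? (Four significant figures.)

Speed of craft A in craft B's frame: u = (v_A + v_B)/(1 + v_A v_B/c²) = (0.8068 + 0.3819)/(1 + 0.8068×0.3819) = 1.1887/1.30811692 = 0.90871; |u| = 0.90871c.
At |u| = 0.90871c, γ = (1 − 0.825754)^(−1/2) = 2.3956.
Craft A's interval is proper; time dilation gives Δt_B = γΔτ = 2.3956 × 272 s = 651.6 s.

651.6 s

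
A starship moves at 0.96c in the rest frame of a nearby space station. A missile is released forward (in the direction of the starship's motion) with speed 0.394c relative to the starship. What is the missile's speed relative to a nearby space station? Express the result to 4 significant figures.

In units of c, u = (u' + v)/(1 + u'v) with u' = 0.394 and v = 0.96.
Numerator: 0.394 + 0.96 = 1.354. Denominator: 1 + (0.394)(0.96) = 1.37824.
u = 1.354/1.37824 = 0.98241, so the speed is 0.9824c.

0.9824c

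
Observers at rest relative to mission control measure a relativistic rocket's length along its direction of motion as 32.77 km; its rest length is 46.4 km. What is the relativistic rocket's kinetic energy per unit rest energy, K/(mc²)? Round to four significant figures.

0.4159

Length contraction gives γ = L₀/L = 46.4/32.77 = 1.41593.
K/(mc²) = γ − 1 = 1.41593 − 1 = 0.4159.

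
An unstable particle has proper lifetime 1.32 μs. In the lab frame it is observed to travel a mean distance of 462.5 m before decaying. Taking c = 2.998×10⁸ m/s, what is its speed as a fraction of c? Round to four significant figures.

d = βγcτ ⇒ βγ = d/(cτ) = 462.5 m / (395.736 m) = 1.1687.
β = (βγ)/√(1+(βγ)²) = 1.1687/√2.36586 = 0.7598.

0.7598c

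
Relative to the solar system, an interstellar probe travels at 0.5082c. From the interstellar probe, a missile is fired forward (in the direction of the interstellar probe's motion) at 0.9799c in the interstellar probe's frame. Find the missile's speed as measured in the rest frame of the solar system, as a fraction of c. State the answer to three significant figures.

In units of c, u = (u' + v)/(1 + u'v) with u' = 0.9799 and v = 0.5082.
Numerator: 0.9799 + 0.5082 = 1.4881. Denominator: 1 + (0.9799)(0.5082) = 1.49798518.
u = 1.4881/1.49798518 = 0.9934, so the speed is 0.993c.

0.993c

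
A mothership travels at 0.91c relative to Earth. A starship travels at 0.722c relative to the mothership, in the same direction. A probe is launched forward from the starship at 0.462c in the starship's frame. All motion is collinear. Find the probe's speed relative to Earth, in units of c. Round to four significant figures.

0.9944c

First combine the probe and starship (S''→S'): u₁ = (0.462 + 0.722)/(1 + 0.462×0.722) = 1.184/1.333564 = 0.88785.
Then combine with the mothership (S'→S): u = (0.88785 + 0.91)/(1 + 0.88785×0.91) = 1.79785/1.8079435 = 0.99442.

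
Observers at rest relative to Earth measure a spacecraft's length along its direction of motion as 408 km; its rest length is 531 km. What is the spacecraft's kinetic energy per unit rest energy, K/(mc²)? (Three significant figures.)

0.301

From L = L₀/γ: γ = 531/408 = 1.30147.
Since K = (γ−1)mc², K/(mc²) = 1.30147 − 1 = 0.301.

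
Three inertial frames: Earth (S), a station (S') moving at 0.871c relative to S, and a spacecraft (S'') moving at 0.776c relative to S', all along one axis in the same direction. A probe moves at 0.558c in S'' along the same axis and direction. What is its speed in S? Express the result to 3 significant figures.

Apply u = (u'+v)/(1+u'v) twice. Probe in the station frame: (0.558+0.776)/(1+0.558·0.776) = 1.334/1.433008 = 0.93091c.
That velocity, transformed to the rest frame of Earth: (0.93091+0.871)/(1+0.93091·0.871) = 1.80191/1.81082261 = 0.99508c.

0.995c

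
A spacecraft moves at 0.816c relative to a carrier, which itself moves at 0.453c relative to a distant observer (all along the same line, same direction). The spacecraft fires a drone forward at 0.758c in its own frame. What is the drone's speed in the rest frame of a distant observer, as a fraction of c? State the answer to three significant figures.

First combine the drone and spacecraft (S''→S'): u₁ = (0.758 + 0.816)/(1 + 0.758×0.816) = 1.574/1.618528 = 0.97249.
Then combine with the carrier (S'→S): u = (0.97249 + 0.453)/(1 + 0.97249×0.453) = 1.42549/1.44053797 = 0.98955.

0.990c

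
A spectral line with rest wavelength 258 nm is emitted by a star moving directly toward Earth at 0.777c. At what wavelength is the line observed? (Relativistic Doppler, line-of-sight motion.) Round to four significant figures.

Relativistic Doppler for wavelength: λ_obs = λ_src · √((1−β)/(1+β)).
With β = 0.777: factor = √(0.223/1.777) = 0.35425.
λ_obs = 258 × 0.35425 = 91.40 nm.

91.40 nm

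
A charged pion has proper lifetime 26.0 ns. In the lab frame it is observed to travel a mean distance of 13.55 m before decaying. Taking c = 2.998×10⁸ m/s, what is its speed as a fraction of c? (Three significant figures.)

0.867c

Lab distance = (lab lifetime)·v = γτ·βc, so βγ = d/(cτ) = 13.55/(2.998×10⁸ × 2.600×10^-8) = 1.7383.
With βγ = 1.7383: γ² = 1 + (βγ)² = 4.02169, and β = (βγ)/γ = 1.7383/2.00542 = 0.867.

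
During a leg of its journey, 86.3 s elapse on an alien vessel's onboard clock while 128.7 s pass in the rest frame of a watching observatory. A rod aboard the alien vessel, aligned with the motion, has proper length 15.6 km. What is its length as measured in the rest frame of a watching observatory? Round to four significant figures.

From Δt = γΔτ: γ = 128.7/86.3 = 1.49131.
The rod contracts by the same γ: 15.6 km / 1.49131 = 10.46 km.

10.46 km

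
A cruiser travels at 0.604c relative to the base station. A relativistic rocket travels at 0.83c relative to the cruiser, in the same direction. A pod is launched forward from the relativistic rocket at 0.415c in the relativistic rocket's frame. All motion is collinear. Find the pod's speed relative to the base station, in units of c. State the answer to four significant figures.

Compose velocities in two stages. Stage 1 (into S'): u₁ = (0.415+0.83)/(1+0.415×0.83) = 0.92603.
Stage 2 (into S): u = (0.92603+0.604)/(1+0.92603×0.604) = 0.98121, so the speed is 0.9812c.

0.9812c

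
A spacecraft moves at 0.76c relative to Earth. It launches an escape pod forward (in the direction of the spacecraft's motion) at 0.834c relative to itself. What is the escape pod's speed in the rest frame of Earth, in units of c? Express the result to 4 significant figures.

In units of c, u = (u' + v)/(1 + u'v) with u' = 0.834 and v = 0.76.
Numerator: 0.834 + 0.76 = 1.594. Denominator: 1 + (0.834)(0.76) = 1.63384.
u = 1.594/1.63384 = 0.97562, so the speed is 0.9756c.

0.9756c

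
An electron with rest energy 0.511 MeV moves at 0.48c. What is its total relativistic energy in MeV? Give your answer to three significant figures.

0.582 MeV

β² = 0.2304, so γ = 1/√0.7696 = 1.1399.
Total energy: E = γmc² = 1.1399 × 0.511 MeV = 0.582 MeV.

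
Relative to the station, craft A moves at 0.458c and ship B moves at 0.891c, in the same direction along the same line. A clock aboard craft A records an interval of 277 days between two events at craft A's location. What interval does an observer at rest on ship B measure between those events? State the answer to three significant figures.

406 days

The velocity of craft A relative to ship B is (0.458 − 0.891)c / (1 − 0.458×0.891) = −0.73152c; relative speed 0.73152c.
At |u| = 0.73152c, γ = (1 − 0.535122)^(−1/2) = 1.4667.
The clock on craft A records proper time, so ship B measures Δt = γΔτ = 1.4667 × 277 = 406 days.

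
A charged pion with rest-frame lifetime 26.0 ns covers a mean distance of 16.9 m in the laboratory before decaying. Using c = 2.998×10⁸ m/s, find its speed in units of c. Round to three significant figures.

d = βγcτ ⇒ βγ = d/(cτ) = 16.90 m / (7.7948 m) = 2.1681.
β = (βγ)/√(1+(βγ)²) = 2.1681/√5.70066 = 0.908.

0.908c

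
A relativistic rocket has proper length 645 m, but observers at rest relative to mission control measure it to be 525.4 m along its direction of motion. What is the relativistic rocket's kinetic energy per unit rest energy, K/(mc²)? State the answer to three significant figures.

0.228

γ = L₀/L = 645/525.4 = 1.22764.
Since K = (γ−1)mc², K/(mc²) = 1.22764 − 1 = 0.228.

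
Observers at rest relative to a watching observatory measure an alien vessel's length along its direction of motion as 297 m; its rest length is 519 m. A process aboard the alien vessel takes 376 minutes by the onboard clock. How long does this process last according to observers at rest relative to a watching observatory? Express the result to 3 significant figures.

657 minutes

Length contraction gives γ = L₀/L = 519/297 = 1.74747.
Δt = γΔτ = 1.74747 × 376 = 657 minutes.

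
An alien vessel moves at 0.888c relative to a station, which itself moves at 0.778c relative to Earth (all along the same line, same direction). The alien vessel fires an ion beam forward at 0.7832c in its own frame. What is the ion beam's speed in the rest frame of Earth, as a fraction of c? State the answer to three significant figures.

First combine the ion beam and alien vessel (S''→S'): u₁ = (0.7832 + 0.888)/(1 + 0.7832×0.888) = 1.6712/1.6954816 = 0.98568.
Then combine with the station (S'→S): u = (0.98568 + 0.778)/(1 + 0.98568×0.778) = 1.76368/1.76685904 = 0.9982.

0.998c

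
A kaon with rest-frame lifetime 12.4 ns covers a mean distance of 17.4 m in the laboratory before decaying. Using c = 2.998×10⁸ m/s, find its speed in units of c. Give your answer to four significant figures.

0.9779c

Lab distance = (lab lifetime)·v = γτ·βc, so βγ = d/(cτ) = 17.40/(2.998×10⁸ × 1.240×10^-8) = 4.6805.
With βγ = 4.6805: γ² = 1 + (βγ)² = 22.9071, and β = (βγ)/γ = 4.6805/4.78614 = 0.9779.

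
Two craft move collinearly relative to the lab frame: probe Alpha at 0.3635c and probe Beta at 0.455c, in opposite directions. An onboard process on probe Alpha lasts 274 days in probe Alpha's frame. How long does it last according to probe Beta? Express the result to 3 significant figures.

385 days

Transform probe Alpha's velocity into probe Beta's frame: (0.3635 + 0.455)/(1 + 0.3635·0.455) = 0.8185/1.1653925, so the relative speed is 0.70234c.
At |u| = 0.70234c, γ = (1 − 0.493281)^(−1/2) = 1.4048.
The clock on probe Alpha records proper time, so probe Beta measures Δt = γΔτ = 1.4048 × 274 = 385 days.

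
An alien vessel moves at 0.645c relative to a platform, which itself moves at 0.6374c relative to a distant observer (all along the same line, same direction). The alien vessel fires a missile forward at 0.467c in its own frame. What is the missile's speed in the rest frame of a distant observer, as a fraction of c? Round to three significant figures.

0.966c

First combine the missile and alien vessel (S''→S'): u₁ = (0.467 + 0.645)/(1 + 0.467×0.645) = 1.112/1.301215 = 0.85459.
Then combine with the platform (S'→S): u = (0.85459 + 0.6374)/(1 + 0.85459×0.6374) = 1.49199/1.544715666 = 0.96587.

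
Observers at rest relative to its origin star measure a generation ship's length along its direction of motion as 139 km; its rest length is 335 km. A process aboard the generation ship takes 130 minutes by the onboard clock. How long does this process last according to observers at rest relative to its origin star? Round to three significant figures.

313 minutes

γ = L₀/L = 335/139 = 2.41007.
The same γ dilates the second interval: 2.41007 × 130 minutes = 313 minutes.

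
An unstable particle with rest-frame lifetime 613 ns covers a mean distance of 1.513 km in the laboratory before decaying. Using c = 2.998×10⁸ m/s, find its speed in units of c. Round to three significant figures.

Let x = d/(cτ) = 1513 m / (2.998×10⁸ m/s × 6.130×10^-7 s) = 8.2328. Since d = βγcτ, x = βγ = β/√(1−β²).
Solving: β² = x²/(1+x²) = 67.779/68.779 = 0.985461, so β = 0.993.

0.993c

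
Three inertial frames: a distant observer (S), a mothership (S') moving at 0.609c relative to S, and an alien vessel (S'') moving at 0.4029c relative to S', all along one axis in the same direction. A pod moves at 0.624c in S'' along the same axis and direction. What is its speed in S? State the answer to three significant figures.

First combine the pod and alien vessel (S''→S'): u₁ = (0.624 + 0.4029)/(1 + 0.624×0.4029) = 1.0269/1.2514096 = 0.82059.
Then combine with the mothership (S'→S): u = (0.82059 + 0.609)/(1 + 0.82059×0.609) = 1.42959/1.49973931 = 0.95323.

0.953c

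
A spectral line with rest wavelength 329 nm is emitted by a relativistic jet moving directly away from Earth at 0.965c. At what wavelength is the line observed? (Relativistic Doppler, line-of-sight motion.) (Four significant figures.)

Relativistic Doppler for wavelength: λ_obs = λ_src · √((1+β)/(1−β)).
With β = 0.965: factor = √(1.965/0.035) = 7.4929.
λ_obs = 329 × 7.4929 = 2465 nm.

2465 nm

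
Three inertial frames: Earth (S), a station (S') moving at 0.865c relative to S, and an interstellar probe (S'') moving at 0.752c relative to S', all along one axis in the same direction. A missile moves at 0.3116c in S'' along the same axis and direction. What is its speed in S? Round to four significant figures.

0.9893c

Apply u = (u'+v)/(1+u'v) twice. Missile in the station frame: (0.3116+0.752)/(1+0.3116·0.752) = 1.0636/1.2343232 = 0.86169c.
That velocity, transformed to the rest frame of Earth: (0.86169+0.865)/(1+0.86169·0.865) = 1.72669/1.74536185 = 0.9893c.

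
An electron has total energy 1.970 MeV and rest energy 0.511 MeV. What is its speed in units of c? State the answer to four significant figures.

0.9658c

γ = E/(mc²) = 1.970/0.511 = 3.8552.
β = √(1 − 1/γ²) = √(1 − 0.0672831) = √0.9327169 = 0.9658.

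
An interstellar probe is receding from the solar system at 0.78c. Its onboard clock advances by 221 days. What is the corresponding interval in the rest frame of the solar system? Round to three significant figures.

γ = 1/√(1 − β²) = 1/√(1 − 0.6084) = 1/√0.3916 = 1/0.62578 = 1.598.
Time dilation: Δt = γ·Δτ = 1.598 × 221 = 353 days.

353 days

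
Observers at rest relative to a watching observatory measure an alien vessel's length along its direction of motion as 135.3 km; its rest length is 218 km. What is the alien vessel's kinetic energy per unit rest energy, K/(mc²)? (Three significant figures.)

γ = L₀/L = 218/135.3 = 1.61123.
K/(mc²) = γ − 1 = 1.61123 − 1 = 0.611.

0.611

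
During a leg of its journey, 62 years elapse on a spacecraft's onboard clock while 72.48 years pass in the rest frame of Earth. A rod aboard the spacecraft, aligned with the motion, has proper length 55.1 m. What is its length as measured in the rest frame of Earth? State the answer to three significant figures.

From Δt = γΔτ: γ = 72.48/62 = 1.16903.
The rod contracts by the same γ: 55.1 m / 1.16903 = 47.1 m.

47.1 m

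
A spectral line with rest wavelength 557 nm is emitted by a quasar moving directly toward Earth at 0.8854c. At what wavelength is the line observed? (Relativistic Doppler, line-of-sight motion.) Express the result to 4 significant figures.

137.3 nm

Relativistic Doppler for wavelength: λ_obs = λ_src · √((1−β)/(1+β)).
With β = 0.8854: factor = √(0.1146/1.8854) = 0.24654.
λ_obs = 557 × 0.24654 = 137.3 nm.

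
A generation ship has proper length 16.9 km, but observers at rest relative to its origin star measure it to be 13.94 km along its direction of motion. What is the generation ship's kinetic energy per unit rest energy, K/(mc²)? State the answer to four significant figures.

0.2123

γ = L₀/L = 16.9/13.94 = 1.21234.
Since K = (γ−1)mc², K/(mc²) = 1.21234 − 1 = 0.2123.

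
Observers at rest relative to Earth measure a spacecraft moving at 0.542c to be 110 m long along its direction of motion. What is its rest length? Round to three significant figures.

131 m

γ = 1/√(1 − β²) = 1/√(1 − 0.293764) = 1/√0.706236 = 1/0.840378 = 1.1899.
Proper length: L₀ = γ·L = 1.1899 × 110 = 131 m.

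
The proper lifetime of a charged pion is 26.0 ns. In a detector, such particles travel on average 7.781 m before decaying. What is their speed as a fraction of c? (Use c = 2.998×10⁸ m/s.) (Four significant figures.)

Lab distance = (lab lifetime)·v = γτ·βc, so βγ = d/(cτ) = 7.781/(2.998×10⁸ × 2.600×10^-8) = 0.99823.
With βγ = 0.99823: γ² = 1 + (βγ)² = 1.996463, and β = (βγ)/γ = 0.99823/1.41296 = 0.7065.

0.7065c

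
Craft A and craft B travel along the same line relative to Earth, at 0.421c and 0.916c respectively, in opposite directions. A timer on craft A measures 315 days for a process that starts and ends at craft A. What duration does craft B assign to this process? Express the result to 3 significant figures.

Transform craft A's velocity into craft B's frame: (0.421 + 0.916)/(1 + 0.421·0.916) = 1.337/1.385636, so the relative speed is 0.9649c.
γ for this relative speed: γ = 1/√(1 − 0.931032) = 3.8078.
Craft A's interval is proper; time dilation gives Δt_B = γΔτ = 3.8078 × 315 days = 1200 days.

1200 days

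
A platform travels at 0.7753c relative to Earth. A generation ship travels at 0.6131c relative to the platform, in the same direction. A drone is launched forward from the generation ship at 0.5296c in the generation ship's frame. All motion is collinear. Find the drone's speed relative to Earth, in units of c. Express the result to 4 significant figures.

0.9815c

First combine the drone and generation ship (S''→S'): u₁ = (0.5296 + 0.6131)/(1 + 0.5296×0.6131) = 1.1427/1.32469776 = 0.86261.
Then combine with the platform (S'→S): u = (0.86261 + 0.7753)/(1 + 0.86261×0.7753) = 1.63791/1.668781533 = 0.9815.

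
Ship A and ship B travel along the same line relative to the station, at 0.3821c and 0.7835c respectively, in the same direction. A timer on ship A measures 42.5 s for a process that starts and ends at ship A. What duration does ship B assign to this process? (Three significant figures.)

51.9 s

Speed of ship A in ship B's frame: u = (v_A − v_B)/(1 − v_A v_B/c²) = (0.3821 − 0.7835)/(1 − 0.3821×0.7835) = −0.4014/0.70062465 = −0.57292; |u| = 0.57292c.
γ for this relative speed: γ = 1/√(1 − 0.328237) = 1.2201.
Ship A's interval is proper; time dilation gives Δt_B = γΔτ = 1.2201 × 42.5 s = 51.9 s.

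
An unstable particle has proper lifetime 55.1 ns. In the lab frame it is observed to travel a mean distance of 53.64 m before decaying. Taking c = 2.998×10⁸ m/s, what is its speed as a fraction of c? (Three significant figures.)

0.956c

Lab distance = (lab lifetime)·v = γτ·βc, so βγ = d/(cτ) = 53.64/(2.998×10⁸ × 5.510×10^-8) = 3.2472.
With βγ = 3.2472: γ² = 1 + (βγ)² = 11.5443, and β = (βγ)/γ = 3.2472/3.39769 = 0.956.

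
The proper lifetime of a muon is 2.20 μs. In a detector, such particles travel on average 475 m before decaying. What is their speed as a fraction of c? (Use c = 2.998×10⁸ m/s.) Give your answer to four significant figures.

d = βγcτ ⇒ βγ = d/(cτ) = 475.0 m / (659.56 m) = 0.72018.
β = (βγ)/√(1+(βγ)²) = 0.72018/√1.518659 = 0.5844.

0.5844c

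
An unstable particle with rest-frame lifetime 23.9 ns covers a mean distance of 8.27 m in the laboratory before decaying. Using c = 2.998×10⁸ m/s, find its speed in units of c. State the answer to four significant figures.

0.7558c

d = βγcτ ⇒ βγ = d/(cτ) = 8.270 m / (7.16522 m) = 1.1542.
β = (βγ)/√(1+(βγ)²) = 1.1542/√2.33218 = 0.7558.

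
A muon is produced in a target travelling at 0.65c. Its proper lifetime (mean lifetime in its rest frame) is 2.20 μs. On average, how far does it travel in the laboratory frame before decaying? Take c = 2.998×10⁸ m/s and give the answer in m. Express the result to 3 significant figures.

With β = 0.65, γ = 1/√(1 − 0.65²) = 1/√0.5775 = 1.3159.
Lab-frame lifetime: Δt = γτ = 1.3159 × 2.20 μs = 2.895 μs.
Distance: d = vΔt = 0.65 × 2.998×10⁸ m/s × 2.8950×10^-6 s = 564 m.

564 m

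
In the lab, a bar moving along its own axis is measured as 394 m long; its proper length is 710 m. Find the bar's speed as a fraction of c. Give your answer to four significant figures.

0.8319c

Length contraction gives γ = L₀/L = 710/394 = 1.802.
β = √(1 − 1/γ²) = √0.692043 = 0.8319.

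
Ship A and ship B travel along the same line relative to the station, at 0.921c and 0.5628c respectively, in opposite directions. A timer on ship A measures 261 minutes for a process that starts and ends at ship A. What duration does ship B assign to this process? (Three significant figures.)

1230 minutes

Transform ship A's velocity into ship B's frame: (0.921 + 0.5628)/(1 + 0.921·0.5628) = 1.4838/1.5183388, so the relative speed is 0.97725c.
At |u| = 0.97725c, γ = (1 − 0.955018)^(−1/2) = 4.715.
The clock on ship A records proper time, so ship B measures Δt = γΔτ = 4.715 × 261 = 1230 minutes.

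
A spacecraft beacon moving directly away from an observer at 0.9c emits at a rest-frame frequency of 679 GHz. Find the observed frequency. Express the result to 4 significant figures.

Relativistic Doppler (source moving away): f_obs = f_src · √((1−β)/(1+β)).
With β = 0.9: factor = √(0.1/1.9) = 0.22942.
f_obs = 679 × 0.22942 = 155.8 GHz.

155.8 GHz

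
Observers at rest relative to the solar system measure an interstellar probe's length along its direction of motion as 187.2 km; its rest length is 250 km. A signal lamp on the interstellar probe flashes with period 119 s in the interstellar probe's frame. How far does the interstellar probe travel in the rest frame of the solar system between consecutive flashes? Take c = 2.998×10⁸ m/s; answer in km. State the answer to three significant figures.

3.16×10^7 km

Length contraction gives γ = L₀/L = 250/187.2 = 1.33547.
β = √(1 − 1/γ²) = 0.6628. Lab-frame period = γτ = 1.33547×119 s = 158.92 s. Distance = βc × γτ = 0.6628 × 2.998×10⁸ m/s × 158.92 s = 3.1579×10^10 m = 3.16×10^7 km.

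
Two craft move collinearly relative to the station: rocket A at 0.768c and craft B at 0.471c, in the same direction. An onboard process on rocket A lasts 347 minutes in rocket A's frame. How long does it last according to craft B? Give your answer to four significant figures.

Transform rocket A's velocity into craft B's frame: (0.768 − 0.471)/(1 − 0.768·0.471) = 0.297/0.638272, so the relative speed is 0.46532c.
γ for this relative speed: γ = 1/√(1 − 0.216523) = 1.1298.
The clock on rocket A records proper time, so craft B measures Δt = γΔτ = 1.1298 × 347 = 392.0 minutes.

392.0 minutes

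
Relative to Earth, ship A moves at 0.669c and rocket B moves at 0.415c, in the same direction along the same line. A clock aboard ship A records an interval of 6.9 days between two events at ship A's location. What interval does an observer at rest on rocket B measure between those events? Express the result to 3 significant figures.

7.37 days

Transform ship A's velocity into rocket B's frame: (0.669 − 0.415)/(1 − 0.669·0.415) = 0.254/0.722365, so the relative speed is 0.35162c.
γ for this relative speed: γ = 1/√(1 − 0.123637) = 1.0682.
Ship A's interval is proper; time dilation gives Δt_B = γΔτ = 1.0682 × 6.9 days = 7.37 days.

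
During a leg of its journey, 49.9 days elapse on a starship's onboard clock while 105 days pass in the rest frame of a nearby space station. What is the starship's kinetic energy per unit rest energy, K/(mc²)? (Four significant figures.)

1.104

From Δt = γΔτ: γ = 105/49.9 = 2.10421.
Since K = (γ−1)mc², K/(mc²) = 2.10421 − 1 = 1.104.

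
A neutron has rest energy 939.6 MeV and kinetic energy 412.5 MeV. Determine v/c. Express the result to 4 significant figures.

K = (γ−1)mc², so γ = 1 + 412.5/939.6 = 1.439.
Then v/c = √(1 − γ⁻²) = √(1 − 0.482924) = √0.517076 = 0.7191.

0.7191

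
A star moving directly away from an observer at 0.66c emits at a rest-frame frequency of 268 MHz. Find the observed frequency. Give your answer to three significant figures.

121 MHz

Relativistic Doppler (source moving away): f_obs = f_src · √((1−β)/(1+β)).
With β = 0.66: factor = √(0.34/1.66) = 0.45257.
f_obs = 268 × 0.45257 = 121 MHz.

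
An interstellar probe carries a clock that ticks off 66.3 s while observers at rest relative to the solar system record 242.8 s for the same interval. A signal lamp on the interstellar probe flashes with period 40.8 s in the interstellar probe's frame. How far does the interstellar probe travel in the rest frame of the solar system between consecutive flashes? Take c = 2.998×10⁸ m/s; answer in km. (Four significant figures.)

4.309×10^7 km

From Δt = γΔτ: γ = 242.8/66.3 = 3.66214.
β = √(1 − 1/γ²) = 0.962. Lab-frame period = γτ = 3.66214×40.8 s = 149.42 s. Distance = βc × γτ = 0.962 × 2.998×10⁸ m/s × 149.42 s = 4.3094×10^10 m = 4.309×10^7 km.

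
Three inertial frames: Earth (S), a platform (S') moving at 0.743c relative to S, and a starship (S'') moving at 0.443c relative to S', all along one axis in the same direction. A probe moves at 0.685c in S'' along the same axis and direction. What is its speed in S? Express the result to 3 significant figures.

Compose velocities in two stages. Stage 1 (into S'): u₁ = (0.685+0.443)/(1+0.685×0.443) = 0.86539.
Stage 2 (into S): u = (0.86539+0.743)/(1+0.86539×0.743) = 0.97894, so the speed is 0.979c.

0.979c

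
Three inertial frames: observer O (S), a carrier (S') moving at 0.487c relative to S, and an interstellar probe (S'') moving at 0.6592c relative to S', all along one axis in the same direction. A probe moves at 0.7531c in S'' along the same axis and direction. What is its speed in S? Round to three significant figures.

Apply u = (u'+v)/(1+u'v) twice. Probe in the carrier frame: (0.7531+0.6592)/(1+0.7531·0.6592) = 1.4123/1.49644352 = 0.94377c.
That velocity, transformed to the rest frame of observer O: (0.94377+0.487)/(1+0.94377·0.487) = 1.43077/1.45961599 = 0.98024c.

0.980c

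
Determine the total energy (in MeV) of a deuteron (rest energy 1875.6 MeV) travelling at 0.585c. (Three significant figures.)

2310 MeV

β² = 0.342225, so γ = 1/√0.657775 = 1.233.
Total energy: E = γmc² = 1.233 × 1875.6 MeV = 2310 MeV.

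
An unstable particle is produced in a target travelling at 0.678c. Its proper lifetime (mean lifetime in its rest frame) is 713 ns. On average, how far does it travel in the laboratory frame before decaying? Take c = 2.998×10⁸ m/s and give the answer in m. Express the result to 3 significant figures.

197 m

With β = 0.678, γ = 1/√(1 − 0.678²) = 1/√0.540316 = 1.3604.
Lab-frame lifetime: Δt = γτ = 1.3604 × 713 ns = 969.97 ns.
Distance: d = vΔt = 0.678 × 2.998×10⁸ m/s × 9.6997×10^-7 s = 197 m.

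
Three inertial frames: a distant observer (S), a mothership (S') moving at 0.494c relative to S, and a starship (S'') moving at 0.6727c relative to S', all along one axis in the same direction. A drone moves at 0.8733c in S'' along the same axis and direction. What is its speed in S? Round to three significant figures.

Compose velocities in two stages. Stage 1 (into S'): u₁ = (0.8733+0.6727)/(1+0.8733×0.6727) = 0.97388.
Stage 2 (into S): u = (0.97388+0.494)/(1+0.97388×0.494) = 0.99108, so the speed is 0.991c.

0.991c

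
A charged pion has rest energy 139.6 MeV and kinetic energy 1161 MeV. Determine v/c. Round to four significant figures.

0.9942

γ = 1 + K/(mc²) = 1 + 1161/139.6 = 9.3166.
β = √(1 − 1/γ²) = √(1 − 0.0115209) = √0.9884791 = 0.9942.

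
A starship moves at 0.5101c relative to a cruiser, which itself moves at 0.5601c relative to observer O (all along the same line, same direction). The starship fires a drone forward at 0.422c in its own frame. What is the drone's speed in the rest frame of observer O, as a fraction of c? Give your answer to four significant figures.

0.9283c

Compose velocities in two stages. Stage 1 (into S'): u₁ = (0.422+0.5101)/(1+0.422×0.5101) = 0.76699.
Stage 2 (into S): u = (0.76699+0.5601)/(1+0.76699×0.5601) = 0.9283, so the speed is 0.9283c.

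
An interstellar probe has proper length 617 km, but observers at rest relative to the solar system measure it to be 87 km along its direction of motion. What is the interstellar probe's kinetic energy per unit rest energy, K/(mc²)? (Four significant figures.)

6.092

From L = L₀/γ: γ = 617/87 = 7.09195.
Since K = (γ−1)mc², K/(mc²) = 7.09195 − 1 = 6.092.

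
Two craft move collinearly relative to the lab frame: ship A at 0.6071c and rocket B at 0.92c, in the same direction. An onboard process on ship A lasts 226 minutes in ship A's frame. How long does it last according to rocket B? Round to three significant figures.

Transform ship A's velocity into rocket B's frame: (0.6071 − 0.92)/(1 − 0.6071·0.92) = −0.3129/0.441468, so the relative speed is 0.70877c.
At |u| = 0.70877c, γ = (1 − 0.502355)^(−1/2) = 1.4176.
The clock on ship A records proper time, so rocket B measures Δt = γΔτ = 1.4176 × 226 = 320 minutes.

320 minutes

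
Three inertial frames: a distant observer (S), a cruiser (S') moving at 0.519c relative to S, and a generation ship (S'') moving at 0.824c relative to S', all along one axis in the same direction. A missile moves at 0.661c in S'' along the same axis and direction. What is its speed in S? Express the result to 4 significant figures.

0.9876c

First combine the missile and generation ship (S''→S'): u₁ = (0.661 + 0.824)/(1 + 0.661×0.824) = 1.485/1.544664 = 0.96137.
Then combine with the cruiser (S'→S): u = (0.96137 + 0.519)/(1 + 0.96137×0.519) = 1.48037/1.49895103 = 0.9876.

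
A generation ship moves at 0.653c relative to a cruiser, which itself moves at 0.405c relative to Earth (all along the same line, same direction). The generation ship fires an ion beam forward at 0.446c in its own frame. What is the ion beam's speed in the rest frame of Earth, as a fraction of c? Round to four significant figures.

0.9341c

Compose velocities in two stages. Stage 1 (into S'): u₁ = (0.446+0.653)/(1+0.446×0.653) = 0.85112.
Stage 2 (into S): u = (0.85112+0.405)/(1+0.85112×0.405) = 0.93412, so the speed is 0.9341c.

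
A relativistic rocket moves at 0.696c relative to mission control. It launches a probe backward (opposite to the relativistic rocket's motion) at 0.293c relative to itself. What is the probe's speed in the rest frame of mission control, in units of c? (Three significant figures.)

In units of c, u = (u' + v)/(1 + u'v) with u' = −0.293 and v = 0.696.
Numerator: −0.293 + 0.696 = 0.403. Denominator: 1 + (−0.293)(0.696) = 0.796072.
u = 0.403/0.796072 = 0.50624, so the speed is 0.506c.

0.506c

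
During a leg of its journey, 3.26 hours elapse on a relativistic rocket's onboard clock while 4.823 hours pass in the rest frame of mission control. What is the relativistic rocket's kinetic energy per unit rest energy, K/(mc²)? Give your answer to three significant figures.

0.479

From Δt = γΔτ: γ = 4.823/3.26 = 1.47945.
K/(mc²) = γ − 1 = 1.47945 − 1 = 0.479.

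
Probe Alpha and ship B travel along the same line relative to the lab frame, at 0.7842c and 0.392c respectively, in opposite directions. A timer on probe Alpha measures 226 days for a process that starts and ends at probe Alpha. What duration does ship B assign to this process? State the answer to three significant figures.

518 days

Speed of probe Alpha in ship B's frame: u = (v_A + v_B)/(1 + v_A v_B/c²) = (0.7842 + 0.392)/(1 + 0.7842×0.392) = 1.1762/1.3074064 = 0.89964; |u| = 0.89964c.
At |u| = 0.89964c, γ = (1 − 0.809352)^(−1/2) = 2.2903.
Probe Alpha's interval is proper; time dilation gives Δt_B = γΔτ = 2.2903 × 226 days = 518 days.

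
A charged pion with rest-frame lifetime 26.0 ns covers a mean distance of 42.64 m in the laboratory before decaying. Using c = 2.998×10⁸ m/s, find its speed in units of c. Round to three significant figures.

0.984c

d = βγcτ ⇒ βγ = d/(cτ) = 42.64 m / (7.7948 m) = 5.4703.
β = (βγ)/√(1+(βγ)²) = 5.4703/√30.9242 = 0.984.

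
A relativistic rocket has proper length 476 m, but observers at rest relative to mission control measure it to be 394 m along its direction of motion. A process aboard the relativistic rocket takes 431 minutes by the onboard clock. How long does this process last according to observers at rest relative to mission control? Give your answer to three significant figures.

Length contraction gives γ = L₀/L = 476/394 = 1.20812.
Δt = γΔτ = 1.20812 × 431 = 521 minutes.

521 minutes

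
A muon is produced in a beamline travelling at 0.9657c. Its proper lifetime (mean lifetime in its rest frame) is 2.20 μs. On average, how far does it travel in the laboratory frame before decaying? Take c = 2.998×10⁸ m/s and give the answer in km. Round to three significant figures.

γ = 1/√(1 − β²) = 1/√(1 − 0.93257649) = 1/√0.06742351 = 1/0.25966 = 3.8512.
Lab-frame lifetime: Δt = γτ = 3.8512 × 2.20 μs = 8.4726 μs.
Distance: d = vΔt = 0.9657 × 2.998×10⁸ m/s × 8.4726×10^-6 s = 2450 m = 2.45 km.

2.45 km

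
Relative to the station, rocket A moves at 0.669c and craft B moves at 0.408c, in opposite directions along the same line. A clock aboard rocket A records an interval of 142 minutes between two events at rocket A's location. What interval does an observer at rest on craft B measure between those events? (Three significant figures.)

266 minutes

The velocity of rocket A relative to craft B is (0.669 + 0.408)c / (1 + 0.669×0.408) = 0.84606c; relative speed 0.84606c.
At |u| = 0.84606c, γ = (1 − 0.715818)^(−1/2) = 1.8759.
Rocket A's interval is proper; time dilation gives Δt_B = γΔτ = 1.8759 × 142 minutes = 266 minutes.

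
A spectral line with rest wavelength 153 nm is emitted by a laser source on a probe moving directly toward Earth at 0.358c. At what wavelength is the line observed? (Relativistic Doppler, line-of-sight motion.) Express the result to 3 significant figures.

105 nm

Relativistic Doppler for wavelength: λ_obs = λ_src · √((1−β)/(1+β)).
With β = 0.358: factor = √(0.642/1.358) = 0.68757.
λ_obs = 153 × 0.68757 = 105 nm.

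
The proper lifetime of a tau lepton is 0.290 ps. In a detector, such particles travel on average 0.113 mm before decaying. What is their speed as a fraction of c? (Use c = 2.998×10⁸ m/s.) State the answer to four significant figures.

d = βγcτ ⇒ βγ = d/(cτ) = 1.130×10^-4 m / (8.6942×10^-5 m) = 1.2997.
β = (βγ)/√(1+(βγ)²) = 1.2997/√2.68922 = 0.7926.

0.7926c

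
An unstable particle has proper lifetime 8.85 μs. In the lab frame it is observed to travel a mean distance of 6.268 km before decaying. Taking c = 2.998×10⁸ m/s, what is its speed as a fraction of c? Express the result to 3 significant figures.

Let x = d/(cτ) = 6268 m / (2.998×10⁸ m/s × 8.850×10^-6 s) = 2.3624. Since d = βγcτ, x = βγ = β/√(1−β²).
Solving: β² = x²/(1+x²) = 5.58093/6.58093 = 0.848046, so β = 0.921.

0.921c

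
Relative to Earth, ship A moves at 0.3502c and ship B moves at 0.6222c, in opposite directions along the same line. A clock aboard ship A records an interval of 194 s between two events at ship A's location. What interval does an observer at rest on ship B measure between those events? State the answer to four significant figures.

Transform ship A's velocity into ship B's frame: (0.3502 + 0.6222)/(1 + 0.3502·0.6222) = 0.9724/1.21789444, so the relative speed is 0.79843c.
At |u| = 0.79843c, γ = (1 − 0.63749)^(−1/2) = 1.6609.
Ship A's interval is proper; time dilation gives Δt_B = γΔτ = 1.6609 × 194 s = 322.2 s.

322.2 s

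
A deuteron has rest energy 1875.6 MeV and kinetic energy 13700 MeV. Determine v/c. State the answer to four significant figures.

γ = 1 + K/(mc²) = 1 + 13700/1875.6 = 8.3043.
β = √(1 − 1/γ²) = √(1 − 0.0145009) = √0.9854991 = 0.9927.

0.9927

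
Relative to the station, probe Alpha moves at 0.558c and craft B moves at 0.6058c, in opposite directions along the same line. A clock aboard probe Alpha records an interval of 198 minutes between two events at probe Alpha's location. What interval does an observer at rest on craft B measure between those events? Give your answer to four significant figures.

401.3 minutes

The velocity of probe Alpha relative to craft B is (0.558 + 0.6058)c / (1 + 0.558×0.6058) = 0.86978c; relative speed 0.86978c.
γ for this relative speed: γ = 1/√(1 − 0.756517) = 2.0266.
The clock on probe Alpha records proper time, so craft B measures Δt = γΔτ = 2.0266 × 198 = 401.3 minutes.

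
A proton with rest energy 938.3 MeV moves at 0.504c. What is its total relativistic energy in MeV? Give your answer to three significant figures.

1090 MeV

β² = 0.254016, so γ = 1/√0.745984 = 1.1578.
Total energy: E = γmc² = 1.1578 × 938.3 MeV = 1090 MeV.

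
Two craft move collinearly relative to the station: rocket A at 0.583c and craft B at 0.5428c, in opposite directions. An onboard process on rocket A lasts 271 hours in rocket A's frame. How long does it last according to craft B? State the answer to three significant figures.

523 hours

Speed of rocket A in craft B's frame: u = (v_A + v_B)/(1 + v_A v_B/c²) = (0.583 + 0.5428)/(1 + 0.583×0.5428) = 1.1258/1.3164524 = 0.85518; |u| = 0.85518c.
At |u| = 0.85518c, γ = (1 − 0.731333)^(−1/2) = 1.9293.
The clock on rocket A records proper time, so craft B measures Δt = γΔτ = 1.9293 × 271 = 523 hours.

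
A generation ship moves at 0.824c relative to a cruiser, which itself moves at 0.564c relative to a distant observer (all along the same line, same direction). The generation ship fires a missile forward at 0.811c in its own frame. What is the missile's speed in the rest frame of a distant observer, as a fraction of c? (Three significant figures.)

0.994c

Compose velocities in two stages. Stage 1 (into S'): u₁ = (0.811+0.824)/(1+0.811×0.824) = 0.98006.
Stage 2 (into S): u = (0.98006+0.564)/(1+0.98006×0.564) = 0.9944, so the speed is 0.994c.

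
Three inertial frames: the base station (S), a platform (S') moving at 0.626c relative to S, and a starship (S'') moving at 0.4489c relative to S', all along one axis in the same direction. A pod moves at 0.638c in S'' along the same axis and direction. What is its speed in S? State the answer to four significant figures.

0.9621c

First combine the pod and starship (S''→S'): u₁ = (0.638 + 0.4489)/(1 + 0.638×0.4489) = 1.0869/1.2863982 = 0.84492.
Then combine with the platform (S'→S): u = (0.84492 + 0.626)/(1 + 0.84492×0.626) = 1.47092/1.52891992 = 0.96206.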